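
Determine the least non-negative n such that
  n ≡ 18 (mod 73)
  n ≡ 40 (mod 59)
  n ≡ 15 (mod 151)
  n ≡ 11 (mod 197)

98510452

Combine the congruences pairwise.
From n ≡ 18 (mod 73) write n = 18 + 73t. Substituting into n ≡ 40 (mod 59) gives 73t ≡ 22 (mod 59), and since 14⁻¹ ≡ 38 (mod 59), t ≡ 10. Hence n ≡ 18 + 73·10 = 748 (mod 4307).
From n ≡ 748 (mod 4307) write n = 748 + 4307t. Substituting into n ≡ 15 (mod 151) gives 4307t ≡ 22 (mod 151), and since 79⁻¹ ≡ 65 (mod 151), t ≡ 71. Hence n ≡ 748 + 4307·71 = 306545 (mod 650357).
From n ≡ 306545 (mod 650357) write n = 306545 + 650357t. Substituting into n ≡ 11 (mod 197) gives 650357t ≡ 195 (mod 197), and since 60⁻¹ ≡ 23 (mod 197), t ≡ 151. Hence n ≡ 306545 + 650357·151 = 98510452 (mod 128120329).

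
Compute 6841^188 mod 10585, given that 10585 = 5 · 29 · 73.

Mod 5: 6841 ≡ 1; since 4 | 188, by Fermat 1^188 ≡ 1 (mod 5).
Mod 29: 6841 ≡ 26; by Fermat, exponent reduces to 188 mod 28 = 20; 26^20 ≡ 25 (mod 29).
Mod 73: 6841 ≡ 52; by Fermat, exponent reduces to 188 mod 72 = 44; 52^44 ≡ 65 (mod 73).
Combine by CRT: x ≡ 1 (mod 5), x ≡ 25 (mod 29), x ≡ 65 (mod 73) ⇒ x ≡ 576 (mod 10585).

576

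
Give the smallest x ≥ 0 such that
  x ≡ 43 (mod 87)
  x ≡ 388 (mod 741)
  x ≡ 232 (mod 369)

gcd(87, 741) = 3 and 3 | (388 − 43), so the pair is consistent; merging gives x ≡ 1870 (mod 21489), where 21489 = lcm(87, 741).
gcd(21489, 369) = 3 and 3 | (232 − 1870), so the pair is consistent; merging gives x ≡ 1420144 (mod 2643147), where 2643147 = lcm(21489, 369).
The solution is unique modulo lcm(87, 741, 369) = 2643147.

1420144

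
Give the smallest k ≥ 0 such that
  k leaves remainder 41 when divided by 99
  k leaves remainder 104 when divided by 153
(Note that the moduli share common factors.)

Combine the congruences pairwise.
gcd(99, 153) = 9 and 9 | (104 − 41), so the pair is consistent; merging gives k ≡ 1328 (mod 1683), where 1683 = lcm(99, 153).
The solution is unique modulo lcm(99, 153) = 1683.

1328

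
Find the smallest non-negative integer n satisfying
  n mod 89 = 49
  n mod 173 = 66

From n ≡ 49 (mod 89) write n = 49 + 89t. Substituting into n ≡ 66 (mod 173) gives 89t ≡ 17 (mod 173), and since 89⁻¹ ≡ 35 (mod 173), t ≡ 76. Hence n ≡ 49 + 89·76 = 6813 (mod 15397).

6813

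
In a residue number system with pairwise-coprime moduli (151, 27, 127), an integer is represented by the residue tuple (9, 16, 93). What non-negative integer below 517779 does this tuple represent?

The moduli are pairwise coprime; N = 151·27·127 = 517779.
N/151 = 3429; 3429 ≡ 107 (mod 151); 107·24 ≡ 1, so inverse 24.
N/27 = 19177; 19177 ≡ 7 (mod 27); 7·4 ≡ 1, so inverse 4.
N/127 = 4077; 4077 ≡ 13 (mod 127); 13·88 ≡ 1, so inverse 88.
x ≡ 9·3429·24 + 16·19177·4 + 93·4077·88 = 35334160.
35334160 mod 517779 = 125188.

125188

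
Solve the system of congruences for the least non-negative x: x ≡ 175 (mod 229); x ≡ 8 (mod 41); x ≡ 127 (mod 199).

883886

The moduli are pairwise coprime; N = 229·41·199 = 1868411.
N/229 = 8159; 8159 ≡ 144 (mod 229); 144·132 ≡ 1, so inverse 132.
N/41 = 45571; 45571 ≡ 20 (mod 41); 20·39 ≡ 1, so inverse 39.
N/199 = 9389; 9389 ≡ 36 (mod 199); 36·94 ≡ 1, so inverse 94.
x ≡ 175·8159·132 + 8·45571·39 + 127·9389·94 = 314776934.
314776934 mod 1868411 = 883886.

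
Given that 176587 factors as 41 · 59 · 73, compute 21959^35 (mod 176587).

Mod 41: 21959 ≡ 24; 24^35 ≡ 3 (mod 41).
Mod 59: 21959 ≡ 11; 11^35 ≡ 32 (mod 59).
Mod 73: 21959 ≡ 59; 59^35 ≡ 47 (mod 73).
Combine by CRT: x ≡ 3 (mod 41), x ≡ 32 (mod 59), x ≡ 47 (mod 73) ⇒ x ≡ 117796 (mod 176587).

117796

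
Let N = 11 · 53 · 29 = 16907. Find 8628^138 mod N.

4992

Mod 11: 8628 ≡ 4; by Fermat, exponent reduces to 138 mod 10 = 8; 4^8 ≡ 9 (mod 11).
Mod 53: 8628 ≡ 42; by Fermat, exponent reduces to 138 mod 52 = 34; 42^34 ≡ 10 (mod 53).
Mod 29: 8628 ≡ 15; by Fermat, exponent reduces to 138 mod 28 = 26; 15^26 ≡ 4 (mod 29).
Combine by CRT: x ≡ 9 (mod 11), x ≡ 10 (mod 53), x ≡ 4 (mod 29) ⇒ x ≡ 4992 (mod 16907).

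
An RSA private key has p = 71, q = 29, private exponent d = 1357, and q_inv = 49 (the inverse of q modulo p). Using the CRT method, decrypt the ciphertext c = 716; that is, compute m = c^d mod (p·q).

d_p = d mod (p−1) = 1357 mod 70 = 27; d_q = d mod (q−1) = 13.
m₁ = c^(d_p) mod p: c ≡ 6 (mod 71), and 6^27 mod 71 = 16.
m₂ = c^(d_q) mod q: c ≡ 20 (mod 29), and 20^13 mod 29 = 16.
h = q_inv·(m₁ − m₂) mod p = 49·(16 − 16) mod 71 = 0.
m = m₂ + h·q = 16 + 0·29 = 16.

16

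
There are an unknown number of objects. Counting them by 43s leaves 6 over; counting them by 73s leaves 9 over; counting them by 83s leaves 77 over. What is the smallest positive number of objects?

The moduli are pairwise coprime; M = 43·73·83 = 260537.
M/43 = 6059; 6059 ≡ 39 (mod 43); 39·32 ≡ 1, so inverse 32.
M/73 = 3569; 3569 ≡ 65 (mod 73); 65·9 ≡ 1, so inverse 9.
M/83 = 3139; 3139 ≡ 68 (mod 83); 68·11 ≡ 1, so inverse 11.
N ≡ 6·6059·32 + 9·3569·9 + 77·3139·11 = 4111150.
4111150 mod 260537 = 203095.

203095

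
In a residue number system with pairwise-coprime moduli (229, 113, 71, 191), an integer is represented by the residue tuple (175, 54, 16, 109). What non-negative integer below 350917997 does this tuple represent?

Combine the congruences pairwise.
From x ≡ 175 (mod 229) write x = 175 + 229t. Substituting into x ≡ 54 (mod 113) gives 229t ≡ 105 (mod 113), and since 3⁻¹ ≡ 38 (mod 113), t ≡ 35. Hence x ≡ 175 + 229·35 = 8190 (mod 25877).
From x ≡ 8190 (mod 25877) write x = 8190 + 25877t. Substituting into x ≡ 16 (mod 71) gives 25877t ≡ 62 (mod 71), and since 33⁻¹ ≡ 28 (mod 71), t ≡ 32. Hence x ≡ 8190 + 25877·32 = 836254 (mod 1837267).
From x ≡ 836254 (mod 1837267) write x = 836254 + 1837267t. Substituting into x ≡ 109 (mod 191) gives 1837267t ≡ 53 (mod 191), and since 38⁻¹ ≡ 186 (mod 191), t ≡ 117. Hence x ≡ 836254 + 1837267·117 = 215796493 (mod 350917997).

215796493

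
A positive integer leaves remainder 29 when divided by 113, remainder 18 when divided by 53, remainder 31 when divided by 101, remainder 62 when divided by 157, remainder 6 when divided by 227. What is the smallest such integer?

4943542900

Combine the congruences pairwise.
From m ≡ 29 (mod 113) write m = 29 + 113t. Substituting into m ≡ 18 (mod 53) gives 113t ≡ 42 (mod 53), and since 7⁻¹ ≡ 38 (mod 53), t ≡ 6. Hence m ≡ 29 + 113·6 = 707 (mod 5989).
From m ≡ 707 (mod 5989) write m = 707 + 5989t. Substituting into m ≡ 31 (mod 101) gives 5989t ≡ 31 (mod 101), and since 30⁻¹ ≡ 64 (mod 101), t ≡ 65. Hence m ≡ 707 + 5989·65 = 389992 (mod 604889).
From m ≡ 389992 (mod 604889) write m = 389992 + 604889t. Substituting into m ≡ 62 (mod 157) gives 604889t ≡ 58 (mod 157), and since 125⁻¹ ≡ 103 (mod 157), t ≡ 8. Hence m ≡ 389992 + 604889·8 = 5229104 (mod 94967573).
From m ≡ 5229104 (mod 94967573) write m = 5229104 + 94967573t. Substituting into m ≡ 6 (mod 227) gives 94967573t ≡ 74 (mod 227), and since 80⁻¹ ≡ 105 (mod 227), t ≡ 52. Hence m ≡ 5229104 + 94967573·52 = 4943542900 (mod 21557639071).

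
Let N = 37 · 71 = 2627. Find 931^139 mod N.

364

Mod 37: 931 ≡ 6; by Fermat, exponent reduces to 139 mod 36 = 31; 6^31 ≡ 31 (mod 37).
Mod 71: 931 ≡ 8; by Fermat, exponent reduces to 139 mod 70 = 69; 8^69 ≡ 9 (mod 71).
Combine by CRT: x ≡ 31 (mod 37), x ≡ 9 (mod 71) ⇒ x ≡ 364 (mod 2627).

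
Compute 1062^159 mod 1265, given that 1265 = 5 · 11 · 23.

288

Mod 5: 1062 ≡ 2; by Fermat, exponent reduces to 159 mod 4 = 3; 2^3 ≡ 3 (mod 5).
Mod 11: 1062 ≡ 6; by Fermat, exponent reduces to 159 mod 10 = 9; 6^9 ≡ 2 (mod 11).
Mod 23: 1062 ≡ 4; by Fermat, exponent reduces to 159 mod 22 = 5; 4^5 ≡ 12 (mod 23).
Combine by CRT: x ≡ 3 (mod 5), x ≡ 2 (mod 11), x ≡ 12 (mod 23) ⇒ x ≡ 288 (mod 1265).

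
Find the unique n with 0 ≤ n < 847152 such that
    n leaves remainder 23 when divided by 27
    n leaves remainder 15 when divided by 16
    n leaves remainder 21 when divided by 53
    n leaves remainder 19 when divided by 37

The moduli are pairwise coprime; M = 27·16·53·37 = 847152.
M/27 = 31376; 31376 ≡ 2 (mod 27); 2·14 ≡ 1, so inverse 14.
M/16 = 52947; 52947 ≡ 3 (mod 16); 3·11 ≡ 1, so inverse 11.
M/53 = 15984; 15984 ≡ 31 (mod 53); 31·12 ≡ 1, so inverse 12.
M/37 = 22896; 22896 ≡ 30 (mod 37); 30·21 ≡ 1, so inverse 21.
n ≡ 23·31376·14 + 15·52947·11 + 21·15984·12 + 19·22896·21 = 32002799.
32002799 mod 847152 = 658175.

658175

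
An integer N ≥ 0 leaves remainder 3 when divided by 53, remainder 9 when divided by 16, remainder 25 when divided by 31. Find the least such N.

Combine the congruences pairwise.
From N ≡ 3 (mod 53) write N = 3 + 53t. Substituting into N ≡ 9 (mod 16) gives 53t ≡ 6 (mod 16), and since 5⁻¹ ≡ 13 (mod 16), t ≡ 14. Hence N ≡ 3 + 53·14 = 745 (mod 848).
From N ≡ 745 (mod 848) write N = 745 + 848t. Substituting into N ≡ 25 (mod 31) gives 848t ≡ 24 (mod 31), and since 11⁻¹ ≡ 17 (mod 31), t ≡ 5. Hence N ≡ 745 + 848·5 = 4985 (mod 26288).

4985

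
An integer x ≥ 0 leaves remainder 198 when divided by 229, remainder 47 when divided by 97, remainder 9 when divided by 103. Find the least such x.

Combine the congruences pairwise.
From x ≡ 198 (mod 229) write x = 198 + 229t. Substituting into x ≡ 47 (mod 97) gives 229t ≡ 43 (mod 97), and since 35⁻¹ ≡ 61 (mod 97), t ≡ 4. Hence x ≡ 198 + 229·4 = 1114 (mod 22213).
From x ≡ 1114 (mod 22213) write x = 1114 + 22213t. Substituting into x ≡ 9 (mod 103) gives 22213t ≡ 28 (mod 103), and since 68⁻¹ ≡ 50 (mod 103), t ≡ 61. Hence x ≡ 1114 + 22213·61 = 1356107 (mod 2287939).

1356107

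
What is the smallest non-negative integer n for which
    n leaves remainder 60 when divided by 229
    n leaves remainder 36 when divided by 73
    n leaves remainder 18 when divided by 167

1483980

Combine the congruences pairwise.
From n ≡ 60 (mod 229) write n = 60 + 229t. Substituting into n ≡ 36 (mod 73) gives 229t ≡ 49 (mod 73), and since 10⁻¹ ≡ 22 (mod 73), t ≡ 56. Hence n ≡ 60 + 229·56 = 12884 (mod 16717).
From n ≡ 12884 (mod 16717) write n = 12884 + 16717t. Substituting into n ≡ 18 (mod 167) gives 16717t ≡ 160 (mod 167), and since 17⁻¹ ≡ 59 (mod 167), t ≡ 88. Hence n ≡ 12884 + 16717·88 = 1483980 (mod 2791739).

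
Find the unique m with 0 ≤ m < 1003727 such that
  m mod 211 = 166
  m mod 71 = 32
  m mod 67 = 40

418790

The moduli are pairwise coprime; N = 211·71·67 = 1003727.
N/211 = 4757; 4757 ≡ 115 (mod 211); 115·200 ≡ 1, so inverse 200.
N/71 = 14137; 14137 ≡ 8 (mod 71); 8·9 ≡ 1, so inverse 9.
N/67 = 14981; 14981 ≡ 40 (mod 67); 40·62 ≡ 1, so inverse 62.
m ≡ 166·4757·200 + 32·14137·9 + 40·14981·62 = 199156736.
199156736 mod 1003727 = 418790.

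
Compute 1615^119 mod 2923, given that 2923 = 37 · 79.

Mod 37: 1615 ≡ 24; by Fermat, exponent reduces to 119 mod 36 = 11; 24^11 ≡ 22 (mod 37).
Mod 79: 1615 ≡ 35; by Fermat, exponent reduces to 119 mod 78 = 41; 35^41 ≡ 39 (mod 79).
Combine by CRT: x ≡ 22 (mod 37), x ≡ 39 (mod 79) ⇒ x ≡ 355 (mod 2923).

355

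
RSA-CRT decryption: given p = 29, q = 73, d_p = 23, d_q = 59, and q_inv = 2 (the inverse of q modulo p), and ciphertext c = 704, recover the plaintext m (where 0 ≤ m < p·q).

1348

m₁ = c^(d_p) mod p: c ≡ 8 (mod 29), and 8^23 mod 29 = 14.
m₂ = c^(d_q) mod q: c ≡ 47 (mod 73), and 47^59 mod 73 = 34.
h = q_inv·(m₁ − m₂) mod p = 2·(14 − 34) mod 29 = 18.
m = m₂ + h·q = 34 + 18·73 = 1348.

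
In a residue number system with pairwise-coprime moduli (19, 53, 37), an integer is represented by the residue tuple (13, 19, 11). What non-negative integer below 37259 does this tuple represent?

The moduli are pairwise coprime; N = 19·53·37 = 37259.
N/19 = 1961; 1961 ≡ 4 (mod 19); 4·5 ≡ 1, so inverse 5.
N/53 = 703; 703 ≡ 14 (mod 53); 14·19 ≡ 1, so inverse 19.
N/37 = 1007; 1007 ≡ 8 (mod 37); 8·14 ≡ 1, so inverse 14.
x ≡ 13·1961·5 + 19·703·19 + 11·1007·14 = 536326.
536326 mod 37259 = 14700.

14700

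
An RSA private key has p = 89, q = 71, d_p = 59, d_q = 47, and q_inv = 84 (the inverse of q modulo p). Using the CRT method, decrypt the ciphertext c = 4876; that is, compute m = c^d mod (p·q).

m₁ = c^(d_p) mod p: c ≡ 70 (mod 89), and 70^59 mod 89 = 33.
m₂ = c^(d_q) mod q: c ≡ 48 (mod 71), and 48^47 mod 71 = 20.
h = q_inv·(m₁ − m₂) mod p = 84·(33 − 20) mod 89 = 24.
m = m₂ + h·q = 20 + 24·71 = 1724.

1724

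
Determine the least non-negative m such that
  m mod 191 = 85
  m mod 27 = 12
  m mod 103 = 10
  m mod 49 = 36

The moduli are pairwise coprime; N = 191·27·103·49 = 26027379.
N/191 = 136269; 136269 ≡ 86 (mod 191); 86·20 ≡ 1, so inverse 20.
N/27 = 963977; 963977 ≡ 23 (mod 27); 23·20 ≡ 1, so inverse 20.
N/103 = 252693; 252693 ≡ 34 (mod 103); 34·100 ≡ 1, so inverse 100.
N/49 = 531171; 531171 ≡ 11 (mod 49); 11·9 ≡ 1, so inverse 9.
m ≡ 85·136269·20 + 12·963977·20 + 10·252693·100 + 36·531171·9 = 887804184.
887804184 mod 26027379 = 2873298.

2873298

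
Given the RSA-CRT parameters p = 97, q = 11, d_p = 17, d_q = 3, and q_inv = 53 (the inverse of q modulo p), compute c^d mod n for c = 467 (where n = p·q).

1049

m₁ = c^(d_p) mod p: c ≡ 79 (mod 97), and 79^17 mod 97 = 79.
m₂ = c^(d_q) mod q: c ≡ 5 (mod 11), and 5^3 mod 11 = 4.
h = q_inv·(m₁ − m₂) mod p = 53·(79 − 4) mod 97 = 95.
m = m₂ + h·q = 4 + 95·11 = 1049.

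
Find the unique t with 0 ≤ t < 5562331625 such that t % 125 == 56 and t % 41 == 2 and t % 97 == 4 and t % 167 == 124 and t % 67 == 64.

1782461431

The moduli are pairwise coprime; N = 125·41·97·167·67 = 5562331625.
N/125 = 44498653; 44498653 ≡ 28 (mod 125); 28·67 ≡ 1, so inverse 67.
N/41 = 135666625; 135666625 ≡ 3 (mod 41); 3·14 ≡ 1, so inverse 14.
N/97 = 57343625; 57343625 ≡ 38 (mod 97); 38·23 ≡ 1, so inverse 23.
N/167 = 33307375; 33307375 ≡ 60 (mod 167); 60·103 ≡ 1, so inverse 103.
N/67 = 83019875; 83019875 ≡ 41 (mod 67); 41·18 ≡ 1, so inverse 18.
t ≡ 56·44498653·67 + 2·135666625·14 + 4·57343625·23 + 124·33307375·103 + 64·83019875·18 = 697073914556.
697073914556 mod 5562331625 = 1782461431.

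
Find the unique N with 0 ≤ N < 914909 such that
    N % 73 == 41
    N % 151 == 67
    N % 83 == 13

135967

The moduli are pairwise coprime; M = 73·151·83 = 914909.
M/73 = 12533; 12533 ≡ 50 (mod 73); 50·19 ≡ 1, so inverse 19.
M/151 = 6059; 6059 ≡ 19 (mod 151); 19·8 ≡ 1, so inverse 8.
M/83 = 11023; 11023 ≡ 67 (mod 83); 67·57 ≡ 1, so inverse 57.
N ≡ 41·12533·19 + 67·6059·8 + 13·11023·57 = 21178874.
21178874 mod 914909 = 135967.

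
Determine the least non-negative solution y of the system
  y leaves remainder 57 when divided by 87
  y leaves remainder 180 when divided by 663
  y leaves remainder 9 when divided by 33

6147

gcd(87, 663) = 3 and 3 | (180 − 57), so the pair is consistent; merging gives y ≡ 6147 (mod 19227), where 19227 = lcm(87, 663).
gcd(19227, 33) = 3 and 3 | (9 − 6147), so the pair is consistent; merging gives y ≡ 6147 (mod 211497), where 211497 = lcm(19227, 33).
The solution is unique modulo lcm(87, 663, 33) = 211497.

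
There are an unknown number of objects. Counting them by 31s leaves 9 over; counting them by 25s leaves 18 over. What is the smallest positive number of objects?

From N ≡ 9 (mod 31) write N = 9 + 31t. Substituting into N ≡ 18 (mod 25) gives 31t ≡ 9 (mod 25), and since 6⁻¹ ≡ 21 (mod 25), t ≡ 14. Hence N ≡ 9 + 31·14 = 443 (mod 775).

443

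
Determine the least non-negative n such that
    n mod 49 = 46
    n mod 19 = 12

From n ≡ 46 (mod 49) write n = 46 + 49t. Substituting into n ≡ 12 (mod 19) gives 49t ≡ 4 (mod 19), and since 11⁻¹ ≡ 7 (mod 19), t ≡ 9. Hence n ≡ 46 + 49·9 = 487 (mod 931).

487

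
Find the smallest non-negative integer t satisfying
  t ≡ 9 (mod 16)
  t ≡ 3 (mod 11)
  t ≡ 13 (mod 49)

The moduli are pairwise coprime; N = 16·11·49 = 8624.
N/16 = 539; 539 ≡ 11 (mod 16); 11·3 ≡ 1, so inverse 3.
N/11 = 784; 784 ≡ 3 (mod 11); 3·4 ≡ 1, so inverse 4.
N/49 = 176; 176 ≡ 29 (mod 49); 29·22 ≡ 1, so inverse 22.
t ≡ 9·539·3 + 3·784·4 + 13·176·22 = 74297.
74297 mod 8624 = 5305.

5305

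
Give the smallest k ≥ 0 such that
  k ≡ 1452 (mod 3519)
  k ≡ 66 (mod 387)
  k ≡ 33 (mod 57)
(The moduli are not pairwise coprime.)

gcd(3519, 387) = 9 and 9 | (66 − 1452), so the pair is consistent; merging gives k ≡ 92946 (mod 151317), where 151317 = lcm(3519, 387).
gcd(151317, 57) = 3 and 3 | (33 − 92946), so the pair is consistent; merging gives k ≡ 2514018 (mod 2875023), where 2875023 = lcm(151317, 57).
The solution is unique modulo lcm(3519, 387, 57) = 2875023.

2514018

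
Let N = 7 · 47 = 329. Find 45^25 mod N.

325

Mod 7: 45 ≡ 3; by Fermat, exponent reduces to 25 mod 6 = 1; 3^1 ≡ 3 (mod 7).
Mod 47: 45 ≡ 45; 45^25 ≡ 43 (mod 47).
Combine by CRT: x ≡ 3 (mod 7), x ≡ 43 (mod 47) ⇒ x ≡ 325 (mod 329).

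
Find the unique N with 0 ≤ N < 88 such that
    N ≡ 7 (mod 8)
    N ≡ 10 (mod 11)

From N ≡ 7 (mod 8) write N = 7 + 8t. Substituting into N ≡ 10 (mod 11) gives 8t ≡ 3 (mod 11), and since 8⁻¹ ≡ 7 (mod 11), t ≡ 10. Hence N ≡ 7 + 8·10 = 87 (mod 88).

87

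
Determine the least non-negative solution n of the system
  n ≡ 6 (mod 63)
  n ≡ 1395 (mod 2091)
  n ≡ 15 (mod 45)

Combine the congruences pairwise.
gcd(63, 2091) = 3 and 3 | (1395 − 6), so the pair is consistent; merging gives n ≡ 11850 (mod 43911), where 43911 = lcm(63, 2091).
gcd(43911, 45) = 9 and 9 | (15 − 11850), so the pair is consistent; merging gives n ≡ 11850 (mod 219555), where 219555 = lcm(43911, 45).
The solution is unique modulo lcm(63, 2091, 45) = 219555.

11850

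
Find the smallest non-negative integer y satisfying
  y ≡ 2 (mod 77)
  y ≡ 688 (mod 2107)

7009

Combine the congruences pairwise.
gcd(77, 2107) = 7 and 7 | (688 − 2), so the pair is consistent; merging gives y ≡ 7009 (mod 23177), where 23177 = lcm(77, 2107).
The solution is unique modulo lcm(77, 2107) = 23177.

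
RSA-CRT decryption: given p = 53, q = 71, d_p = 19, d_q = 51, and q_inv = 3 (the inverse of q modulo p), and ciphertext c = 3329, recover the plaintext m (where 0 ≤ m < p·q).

2813

m₁ = c^(d_p) mod p: c ≡ 43 (mod 53), and 43^19 mod 53 = 4.
m₂ = c^(d_q) mod q: c ≡ 63 (mod 71), and 63^51 mod 71 = 44.
h = q_inv·(m₁ − m₂) mod p = 3·(4 − 44) mod 53 = 39.
m = m₂ + h·q = 44 + 39·71 = 2813.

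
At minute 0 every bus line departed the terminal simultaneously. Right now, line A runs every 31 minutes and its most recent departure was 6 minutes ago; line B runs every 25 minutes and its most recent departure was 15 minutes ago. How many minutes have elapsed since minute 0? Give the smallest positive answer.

440

From t ≡ 6 (mod 31) write t = 6 + 31s. Substituting into t ≡ 15 (mod 25) gives 31s ≡ 9 (mod 25), and since 6⁻¹ ≡ 21 (mod 25), s ≡ 14. Hence t ≡ 6 + 31·14 = 440 (mod 775).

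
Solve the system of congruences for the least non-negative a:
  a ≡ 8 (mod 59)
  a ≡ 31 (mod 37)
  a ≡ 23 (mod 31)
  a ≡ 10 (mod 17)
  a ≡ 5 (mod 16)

The moduli are pairwise coprime; N = 59·37·31·17·16 = 18407056.
N/59 = 311984; 311984 ≡ 51 (mod 59); 51·22 ≡ 1, so inverse 22.
N/37 = 497488; 497488 ≡ 23 (mod 37); 23·29 ≡ 1, so inverse 29.
N/31 = 593776; 593776 ≡ 2 (mod 31); 2·16 ≡ 1, so inverse 16.
N/17 = 1082768; 1082768 ≡ 4 (mod 17); 4·13 ≡ 1, so inverse 13.
N/16 = 1150441; 1150441 ≡ 9 (mod 16); 9·9 ≡ 1, so inverse 9.
a ≡ 8·311984·22 + 31·497488·29 + 23·593776·16 + 10·1082768·13 + 5·1150441·9 = 913190149.
913190149 mod 18407056 = 11244405.

11244405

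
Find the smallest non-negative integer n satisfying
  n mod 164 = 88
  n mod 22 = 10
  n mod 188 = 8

41744

gcd(164, 22) = 2 and 2 | (10 − 88), so the pair is consistent; merging gives n ≡ 252 (mod 1804), where 1804 = lcm(164, 22).
gcd(1804, 188) = 4 and 4 | (8 − 252), so the pair is consistent; merging gives n ≡ 41744 (mod 84788), where 84788 = lcm(1804, 188).
The solution is unique modulo lcm(164, 22, 188) = 84788.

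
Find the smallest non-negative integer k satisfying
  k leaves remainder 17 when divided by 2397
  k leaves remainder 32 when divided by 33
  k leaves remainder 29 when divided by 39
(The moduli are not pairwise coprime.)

43163

Combine the congruences pairwise.
gcd(2397, 33) = 3 and 3 | (32 − 17), so the pair is consistent; merging gives k ≡ 16796 (mod 26367), where 26367 = lcm(2397, 33).
gcd(26367, 39) = 3 and 3 | (29 − 16796), so the pair is consistent; merging gives k ≡ 43163 (mod 342771), where 342771 = lcm(26367, 39).
The solution is unique modulo lcm(2397, 33, 39) = 342771.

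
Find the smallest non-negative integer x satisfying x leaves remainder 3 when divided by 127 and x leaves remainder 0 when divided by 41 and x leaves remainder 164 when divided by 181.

29848

From x ≡ 3 (mod 127) write x = 3 + 127t. Substituting into x ≡ 0 (mod 41) gives 127t ≡ 38 (mod 41), and since 4⁻¹ ≡ 31 (mod 41), t ≡ 30. Hence x ≡ 3 + 127·30 = 3813 (mod 5207).
From x ≡ 3813 (mod 5207) write x = 3813 + 5207t. Substituting into x ≡ 164 (mod 181) gives 5207t ≡ 152 (mod 181), and since 139⁻¹ ≡ 56 (mod 181), t ≡ 5. Hence x ≡ 3813 + 5207·5 = 29848 (mod 942467).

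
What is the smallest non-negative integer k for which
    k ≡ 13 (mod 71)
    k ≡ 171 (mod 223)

9314

From k ≡ 13 (mod 71) write k = 13 + 71t. Substituting into k ≡ 171 (mod 223) gives 71t ≡ 158 (mod 223), and since 71⁻¹ ≡ 22 (mod 223), t ≡ 131. Hence k ≡ 13 + 71·131 = 9314 (mod 15833).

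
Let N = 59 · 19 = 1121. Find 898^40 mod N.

948

Mod 59: 898 ≡ 13; 13^40 ≡ 4 (mod 59).
Mod 19: 898 ≡ 5; by Fermat, exponent reduces to 40 mod 18 = 4; 5^4 ≡ 17 (mod 19).
Combine by CRT: x ≡ 4 (mod 59), x ≡ 17 (mod 19) ⇒ x ≡ 948 (mod 1121).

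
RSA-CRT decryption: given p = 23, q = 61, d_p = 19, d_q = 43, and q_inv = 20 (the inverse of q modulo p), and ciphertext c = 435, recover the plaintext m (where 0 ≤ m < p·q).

756

m₁ = c^(d_p) mod p: c ≡ 21 (mod 23), and 21^19 mod 23 = 20.
m₂ = c^(d_q) mod q: c ≡ 8 (mod 61), and 8^43 mod 61 = 24.
h = q_inv·(m₁ − m₂) mod p = 20·(20 − 24) mod 23 = 12.
m = m₂ + h·q = 24 + 12·61 = 756.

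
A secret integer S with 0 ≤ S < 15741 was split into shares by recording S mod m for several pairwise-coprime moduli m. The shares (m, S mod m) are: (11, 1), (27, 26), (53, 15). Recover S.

10880

The moduli are pairwise coprime; N = 11·27·53 = 15741.
N/11 = 1431; 1431 ≡ 1 (mod 11), inverse 1.
N/27 = 583; 583 ≡ 16 (mod 27); 16·22 ≡ 1, so inverse 22.
N/53 = 297; 297 ≡ 32 (mod 53); 32·5 ≡ 1, so inverse 5.
S ≡ 1·1431·1 + 26·583·22 + 15·297·5 = 357182.
357182 mod 15741 = 10880.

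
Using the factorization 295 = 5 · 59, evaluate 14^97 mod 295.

249

Mod 5: 14 ≡ 4; by Fermat, exponent reduces to 97 mod 4 = 1; 4^1 ≡ 4 (mod 5).
Mod 59: 14 ≡ 14; by Fermat, exponent reduces to 97 mod 58 = 39; 14^39 ≡ 13 (mod 59).
Combine by CRT: x ≡ 4 (mod 5), x ≡ 13 (mod 59) ⇒ x ≡ 249 (mod 295).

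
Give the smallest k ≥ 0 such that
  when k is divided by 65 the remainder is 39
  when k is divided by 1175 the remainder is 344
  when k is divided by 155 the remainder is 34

gcd(65, 1175) = 5 and 5 | (344 − 39), so the pair is consistent; merging gives k ≡ 5044 (mod 15275), where 15275 = lcm(65, 1175).
gcd(15275, 155) = 5 and 5 | (34 − 5044), so the pair is consistent; merging gives k ≡ 218894 (mod 473525), where 473525 = lcm(15275, 155).
The solution is unique modulo lcm(65, 1175, 155) = 473525.

218894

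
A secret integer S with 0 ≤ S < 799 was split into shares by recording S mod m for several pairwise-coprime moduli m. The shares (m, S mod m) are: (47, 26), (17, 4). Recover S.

684

From S ≡ 26 (mod 47) write S = 26 + 47t. Substituting into S ≡ 4 (mod 17) gives 47t ≡ 12 (mod 17), and since 13⁻¹ ≡ 4 (mod 17), t ≡ 14. Hence S ≡ 26 + 47·14 = 684 (mod 799).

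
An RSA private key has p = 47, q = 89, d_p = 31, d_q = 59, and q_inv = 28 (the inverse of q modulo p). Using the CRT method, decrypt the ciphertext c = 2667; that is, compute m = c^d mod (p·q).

m₁ = c^(d_p) mod p: c ≡ 35 (mod 47), and 35^31 mod 47 = 13.
m₂ = c^(d_q) mod q: c ≡ 86 (mod 89), and 86^59 mod 89 = 60.
h = q_inv·(m₁ − m₂) mod p = 28·(13 − 60) mod 47 = 0.
m = m₂ + h·q = 60 + 0·89 = 60.

60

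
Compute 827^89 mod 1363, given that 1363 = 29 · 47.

Mod 29: 827 ≡ 15; by Fermat, exponent reduces to 89 mod 28 = 5; 15^5 ≡ 10 (mod 29).
Mod 47: 827 ≡ 28; by Fermat, exponent reduces to 89 mod 46 = 43; 28^43 ≡ 16 (mod 47).
Combine by CRT: x ≡ 10 (mod 29), x ≡ 16 (mod 47) ⇒ x ≡ 909 (mod 1363).

909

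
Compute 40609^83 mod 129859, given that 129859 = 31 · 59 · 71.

50250

Mod 31: 40609 ≡ 30; by Fermat, exponent reduces to 83 mod 30 = 23; 30^23 ≡ 30 (mod 31).
Mod 59: 40609 ≡ 17; by Fermat, exponent reduces to 83 mod 58 = 25; 17^25 ≡ 41 (mod 59).
Mod 71: 40609 ≡ 68; by Fermat, exponent reduces to 83 mod 70 = 13; 68^13 ≡ 53 (mod 71).
Combine by CRT: x ≡ 30 (mod 31), x ≡ 41 (mod 59), x ≡ 53 (mod 71) ⇒ x ≡ 50250 (mod 129859).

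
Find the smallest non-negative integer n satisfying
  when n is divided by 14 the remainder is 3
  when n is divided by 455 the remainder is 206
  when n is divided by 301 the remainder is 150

12491

Combine the congruences pairwise.
gcd(14, 455) = 7 and 7 | (206 − 3), so the pair is consistent; merging gives n ≡ 661 (mod 910), where 910 = lcm(14, 455).
gcd(910, 301) = 7 and 7 | (150 − 661), so the pair is consistent; merging gives n ≡ 12491 (mod 39130), where 39130 = lcm(910, 301).
The solution is unique modulo lcm(14, 455, 301) = 39130.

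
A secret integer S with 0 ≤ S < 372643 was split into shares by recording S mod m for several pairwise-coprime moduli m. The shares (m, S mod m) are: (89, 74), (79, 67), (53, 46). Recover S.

170865

Combine the congruences pairwise.
From S ≡ 74 (mod 89) write S = 74 + 89t. Substituting into S ≡ 67 (mod 79) gives 89t ≡ 72 (mod 79), and since 10⁻¹ ≡ 8 (mod 79), t ≡ 23. Hence S ≡ 74 + 89·23 = 2121 (mod 7031).
From S ≡ 2121 (mod 7031) write S = 2121 + 7031t. Substituting into S ≡ 46 (mod 53) gives 7031t ≡ 45 (mod 53), and since 35⁻¹ ≡ 50 (mod 53), t ≡ 24. Hence S ≡ 2121 + 7031·24 = 170865 (mod 372643).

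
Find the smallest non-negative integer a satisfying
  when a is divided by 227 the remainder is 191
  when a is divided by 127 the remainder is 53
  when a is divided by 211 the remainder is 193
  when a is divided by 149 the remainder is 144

1035992

The moduli are pairwise coprime; N = 227·127·211·149 = 906354931.
N/227 = 3992753; 3992753 ≡ 50 (mod 227); 50·168 ≡ 1, so inverse 168.
N/127 = 7136653; 7136653 ≡ 15 (mod 127); 15·17 ≡ 1, so inverse 17.
N/211 = 4295521; 4295521 ≡ 194 (mod 211); 194·62 ≡ 1, so inverse 62.
N/149 = 6082919; 6082919 ≡ 143 (mod 149); 143·124 ≡ 1, so inverse 124.
a ≡ 191·3992753·168 + 53·7136653·17 + 193·4295521·62 + 144·6082919·124 = 294566388567.
294566388567 mod 906354931 = 1035992.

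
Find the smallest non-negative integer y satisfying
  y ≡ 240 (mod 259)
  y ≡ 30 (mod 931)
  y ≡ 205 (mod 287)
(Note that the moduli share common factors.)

Combine the congruences pairwise.
gcd(259, 931) = 7 and 7 | (30 − 240), so the pair is consistent; merging gives y ≡ 32615 (mod 34447), where 34447 = lcm(259, 931).
gcd(34447, 287) = 7 and 7 | (205 − 32615), so the pair is consistent; merging gives y ≡ 135956 (mod 1412327), where 1412327 = lcm(34447, 287).
The solution is unique modulo lcm(259, 931, 287) = 1412327.

135956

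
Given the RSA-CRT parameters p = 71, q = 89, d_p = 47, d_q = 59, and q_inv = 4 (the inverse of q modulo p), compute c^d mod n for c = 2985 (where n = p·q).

m₁ = c^(d_p) mod p: c ≡ 3 (mod 71), and 3^47 mod 71 = 6.
m₂ = c^(d_q) mod q: c ≡ 48 (mod 89), and 48^59 mod 89 = 38.
h = q_inv·(m₁ − m₂) mod p = 4·(6 − 38) mod 71 = 14.
m = m₂ + h·q = 38 + 14·89 = 1284.

1284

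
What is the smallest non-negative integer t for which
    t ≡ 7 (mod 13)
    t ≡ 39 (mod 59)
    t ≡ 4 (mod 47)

From t ≡ 7 (mod 13) write t = 7 + 13s. Substituting into t ≡ 39 (mod 59) gives 13s ≡ 32 (mod 59), and since 13⁻¹ ≡ 50 (mod 59), s ≡ 7. Hence t ≡ 7 + 13·7 = 98 (mod 767).
From t ≡ 98 (mod 767) write t = 98 + 767s. Substituting into t ≡ 4 (mod 47) gives 767s ≡ 0 (mod 47), and since 15⁻¹ ≡ 22 (mod 47), s ≡ 0. Hence t ≡ 98 + 767·0 = 98 (mod 36049).

98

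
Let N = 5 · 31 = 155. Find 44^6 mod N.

16

Mod 5: 44 ≡ 4; by Fermat, exponent reduces to 6 mod 4 = 2; 4^2 ≡ 1 (mod 5).
Mod 31: 44 ≡ 13; 13^6 ≡ 16 (mod 31).
Combine by CRT: x ≡ 1 (mod 5), x ≡ 16 (mod 31) ⇒ x ≡ 16 (mod 155).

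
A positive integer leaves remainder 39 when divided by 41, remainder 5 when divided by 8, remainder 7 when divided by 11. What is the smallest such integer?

The moduli are pairwise coprime; N = 41·8·11 = 3608.
N/41 = 88; 88 ≡ 6 (mod 41); 6·7 ≡ 1, so inverse 7.
N/8 = 451; 451 ≡ 3 (mod 8); 3·3 ≡ 1, so inverse 3.
N/11 = 328; 328 ≡ 9 (mod 11); 9·5 ≡ 1, so inverse 5.
a ≡ 39·88·7 + 5·451·3 + 7·328·5 = 42269.
42269 mod 3608 = 2581.

2581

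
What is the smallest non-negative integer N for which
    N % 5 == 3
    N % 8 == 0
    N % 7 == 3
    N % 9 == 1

1648

From N ≡ 3 (mod 5) write N = 3 + 5t. Substituting into N ≡ 0 (mod 8) gives 5t ≡ 5 (mod 8), and since 5⁻¹ ≡ 5 (mod 8), t ≡ 1. Hence N ≡ 3 + 5·1 = 8 (mod 40).
From N ≡ 8 (mod 40) write N = 8 + 40t. Substituting into N ≡ 3 (mod 7) gives 40t ≡ 2 (mod 7), and since 5⁻¹ ≡ 3 (mod 7), t ≡ 6. Hence N ≡ 8 + 40·6 = 248 (mod 280).
From N ≡ 248 (mod 280) write N = 248 + 280t. Substituting into N ≡ 1 (mod 9) gives 280t ≡ 5 (mod 9), and since 1⁻¹ ≡ 1 (mod 9), t ≡ 5. Hence N ≡ 248 + 280·5 = 1648 (mod 2520).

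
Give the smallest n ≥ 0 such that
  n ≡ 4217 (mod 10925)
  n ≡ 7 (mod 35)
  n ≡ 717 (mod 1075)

1664817

Combine the congruences pairwise.
gcd(10925, 35) = 5 and 5 | (7 − 4217), so the pair is consistent; merging gives n ≡ 58842 (mod 76475), where 76475 = lcm(10925, 35).
gcd(76475, 1075) = 25 and 25 | (717 − 58842), so the pair is consistent; merging gives n ≡ 1664817 (mod 3288425), where 3288425 = lcm(76475, 1075).
The solution is unique modulo lcm(10925, 35, 1075) = 3288425.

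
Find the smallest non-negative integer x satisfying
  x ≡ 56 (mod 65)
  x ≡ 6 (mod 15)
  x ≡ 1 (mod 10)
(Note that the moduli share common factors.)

381

Combine the congruences pairwise.
gcd(65, 15) = 5 and 5 | (6 − 56), so the pair is consistent; merging gives x ≡ 186 (mod 195), where 195 = lcm(65, 15).
gcd(195, 10) = 5 and 5 | (1 − 186), so the pair is consistent; merging gives x ≡ 381 (mod 390), where 390 = lcm(195, 10).
The solution is unique modulo lcm(65, 15, 10) = 390.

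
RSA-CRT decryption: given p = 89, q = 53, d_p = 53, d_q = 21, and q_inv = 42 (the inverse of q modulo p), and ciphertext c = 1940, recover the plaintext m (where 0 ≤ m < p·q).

4401

m₁ = c^(d_p) mod p: c ≡ 71 (mod 89), and 71^53 mod 89 = 40.
m₂ = c^(d_q) mod q: c ≡ 32 (mod 53), and 32^21 mod 53 = 2.
h = q_inv·(m₁ − m₂) mod p = 42·(40 − 2) mod 89 = 83.
m = m₂ + h·q = 2 + 83·53 = 4401.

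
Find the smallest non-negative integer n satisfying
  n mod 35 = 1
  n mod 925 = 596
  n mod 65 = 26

13546

gcd(35, 925) = 5 and 5 | (596 − 1), so the pair is consistent; merging gives n ≡ 596 (mod 6475), where 6475 = lcm(35, 925).
gcd(6475, 65) = 5 and 5 | (26 − 596), so the pair is consistent; merging gives n ≡ 13546 (mod 84175), where 84175 = lcm(6475, 65).
The solution is unique modulo lcm(35, 925, 65) = 84175.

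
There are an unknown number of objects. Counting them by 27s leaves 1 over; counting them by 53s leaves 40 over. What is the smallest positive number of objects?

676

Combine the congruences pairwise.
From N ≡ 1 (mod 27) write N = 1 + 27t. Substituting into N ≡ 40 (mod 53) gives 27t ≡ 39 (mod 53), and since 27⁻¹ ≡ 2 (mod 53), t ≡ 25. Hence N ≡ 1 + 27·25 = 676 (mod 1431).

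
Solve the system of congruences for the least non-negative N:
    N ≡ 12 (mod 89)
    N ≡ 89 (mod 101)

From N ≡ 12 (mod 89) write N = 12 + 89t. Substituting into N ≡ 89 (mod 101) gives 89t ≡ 77 (mod 101), and since 89⁻¹ ≡ 42 (mod 101), t ≡ 2. Hence N ≡ 12 + 89·2 = 190 (mod 8989).

190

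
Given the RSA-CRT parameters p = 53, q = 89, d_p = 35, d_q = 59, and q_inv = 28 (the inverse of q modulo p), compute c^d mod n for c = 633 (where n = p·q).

m₁ = c^(d_p) mod p: c ≡ 50 (mod 53), and 50^35 mod 53 = 20.
m₂ = c^(d_q) mod q: c ≡ 10 (mod 89), and 10^59 mod 89 = 69.
h = q_inv·(m₁ − m₂) mod p = 28·(20 − 69) mod 53 = 6.
m = m₂ + h·q = 69 + 6·89 = 603.

603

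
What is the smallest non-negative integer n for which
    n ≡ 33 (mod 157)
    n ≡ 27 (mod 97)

From n ≡ 33 (mod 157) write n = 33 + 157t. Substituting into n ≡ 27 (mod 97) gives 157t ≡ 91 (mod 97), and since 60⁻¹ ≡ 76 (mod 97), t ≡ 29. Hence n ≡ 33 + 157·29 = 4586 (mod 15229).

4586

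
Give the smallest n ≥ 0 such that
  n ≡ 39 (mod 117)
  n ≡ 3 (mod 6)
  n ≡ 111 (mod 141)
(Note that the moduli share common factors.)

5187

Combine the congruences pairwise.
gcd(117, 6) = 3 and 3 | (3 − 39), so the pair is consistent; merging gives n ≡ 39 (mod 234), where 234 = lcm(117, 6).
gcd(234, 141) = 3 and 3 | (111 − 39), so the pair is consistent; merging gives n ≡ 5187 (mod 10998), where 10998 = lcm(234, 141).
The solution is unique modulo lcm(117, 6, 141) = 10998.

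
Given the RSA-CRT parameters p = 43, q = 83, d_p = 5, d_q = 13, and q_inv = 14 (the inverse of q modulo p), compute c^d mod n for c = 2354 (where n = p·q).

1059

m₁ = c^(d_p) mod p: c ≡ 32 (mod 43), and 32^5 mod 43 = 27.
m₂ = c^(d_q) mod q: c ≡ 30 (mod 83), and 30^13 mod 83 = 63.
h = q_inv·(m₁ − m₂) mod p = 14·(27 − 63) mod 43 = 12.
m = m₂ + h·q = 63 + 12·83 = 1059.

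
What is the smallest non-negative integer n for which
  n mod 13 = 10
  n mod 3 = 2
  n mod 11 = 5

The moduli are pairwise coprime; M = 13·3·11 = 429.
M/13 = 33; 33 ≡ 7 (mod 13); 7·2 ≡ 1, so inverse 2.
M/3 = 143; 143 ≡ 2 (mod 3); 2·2 ≡ 1, so inverse 2.
M/11 = 39; 39 ≡ 6 (mod 11); 6·2 ≡ 1, so inverse 2.
n ≡ 10·33·2 + 2·143·2 + 5·39·2 = 1622.
1622 mod 429 = 335.

335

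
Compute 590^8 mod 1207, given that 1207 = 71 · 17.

1155

Mod 71: 590 ≡ 22; 22^8 ≡ 19 (mod 71).
Mod 17: 590 ≡ 12; 12^8 ≡ 16 (mod 17).
Combine by CRT: x ≡ 19 (mod 71), x ≡ 16 (mod 17) ⇒ x ≡ 1155 (mod 1207).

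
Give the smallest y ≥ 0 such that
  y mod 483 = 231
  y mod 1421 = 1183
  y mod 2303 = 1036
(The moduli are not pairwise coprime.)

3285114

gcd(483, 1421) = 7 and 7 | (1183 − 231), so the pair is consistent; merging gives y ≡ 49497 (mod 98049), where 98049 = lcm(483, 1421).
gcd(98049, 2303) = 49 and 49 | (1036 − 49497), so the pair is consistent; merging gives y ≡ 3285114 (mod 4608303), where 4608303 = lcm(98049, 2303).
The solution is unique modulo lcm(483, 1421, 2303) = 4608303.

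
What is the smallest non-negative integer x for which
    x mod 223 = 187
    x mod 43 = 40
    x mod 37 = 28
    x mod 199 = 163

24362937

The moduli are pairwise coprime; N = 223·43·37·199 = 70603807.
N/223 = 316609; 316609 ≡ 172 (mod 223); 172·188 ≡ 1, so inverse 188.
N/43 = 1641949; 1641949 ≡ 37 (mod 43); 37·7 ≡ 1, so inverse 7.
N/37 = 1908211; 1908211 ≡ 10 (mod 37); 10·26 ≡ 1, so inverse 26.
N/199 = 354793; 354793 ≡ 175 (mod 199); 175·58 ≡ 1, so inverse 58.
x ≡ 187·316609·188 + 40·1641949·7 + 28·1908211·26 + 163·354793·58 = 16333842354.
16333842354 mod 70603807 = 24362937.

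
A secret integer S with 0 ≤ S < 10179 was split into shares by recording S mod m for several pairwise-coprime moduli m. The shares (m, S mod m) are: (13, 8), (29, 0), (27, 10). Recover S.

1711

From S ≡ 8 (mod 13) write S = 8 + 13t. Substituting into S ≡ 0 (mod 29) gives 13t ≡ 21 (mod 29), and since 13⁻¹ ≡ 9 (mod 29), t ≡ 15. Hence S ≡ 8 + 13·15 = 203 (mod 377).
From S ≡ 203 (mod 377) write S = 203 + 377t. Substituting into S ≡ 10 (mod 27) gives 377t ≡ 23 (mod 27), and since 26⁻¹ ≡ 26 (mod 27), t ≡ 4. Hence S ≡ 203 + 377·4 = 1711 (mod 10179).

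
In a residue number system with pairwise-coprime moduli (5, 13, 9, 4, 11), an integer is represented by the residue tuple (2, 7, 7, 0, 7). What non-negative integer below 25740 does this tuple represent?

19312

The moduli are pairwise coprime; N = 5·13·9·4·11 = 25740.
N/5 = 5148; 5148 ≡ 3 (mod 5); 3·2 ≡ 1, so inverse 2.
N/13 = 1980; 1980 ≡ 4 (mod 13); 4·10 ≡ 1, so inverse 10.
N/9 = 2860; 2860 ≡ 7 (mod 9); 7·4 ≡ 1, so inverse 4.
N/4 = 6435; 6435 ≡ 3 (mod 4); 3·3 ≡ 1, so inverse 3.
N/11 = 2340; 2340 ≡ 8 (mod 11); 8·7 ≡ 1, so inverse 7.
x ≡ 2·5148·2 + 7·1980·10 + 7·2860·4 + 0·6435·3 + 7·2340·7 = 353932.
353932 mod 25740 = 19312.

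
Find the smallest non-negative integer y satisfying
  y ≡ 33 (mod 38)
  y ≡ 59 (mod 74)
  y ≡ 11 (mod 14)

gcd(38, 74) = 2 and 2 | (59 − 33), so the pair is consistent; merging gives y ≡ 1021 (mod 1406), where 1406 = lcm(38, 74).
gcd(1406, 14) = 2 and 2 | (11 − 1021), so the pair is consistent; merging gives y ≡ 3833 (mod 9842), where 9842 = lcm(1406, 14).
The solution is unique modulo lcm(38, 74, 14) = 9842.

3833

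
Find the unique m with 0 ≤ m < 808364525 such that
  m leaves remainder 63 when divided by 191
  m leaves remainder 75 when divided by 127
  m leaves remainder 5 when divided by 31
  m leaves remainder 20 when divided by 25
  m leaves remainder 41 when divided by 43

The moduli are pairwise coprime; N = 191·127·31·25·43 = 808364525.
N/191 = 4232275; 4232275 ≡ 97 (mod 191); 97·128 ≡ 1, so inverse 128.
N/127 = 6365075; 6365075 ≡ 89 (mod 127); 89·10 ≡ 1, so inverse 10.
N/31 = 26076275; 26076275 ≡ 5 (mod 31); 5·25 ≡ 1, so inverse 25.
N/25 = 32334581; 32334581 ≡ 6 (mod 25); 6·21 ≡ 1, so inverse 21.
N/43 = 18799175; 18799175 ≡ 5 (mod 43); 5·26 ≡ 1, so inverse 26.
m ≡ 63·4232275·128 + 75·6365075·10 + 5·26076275·25 + 20·32334581·21 + 41·18799175·26 = 75782850795.
75782850795 mod 808364525 = 604949970.

604949970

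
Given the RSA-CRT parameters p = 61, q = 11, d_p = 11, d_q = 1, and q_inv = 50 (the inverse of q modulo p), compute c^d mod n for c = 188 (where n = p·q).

309

m₁ = c^(d_p) mod p: c ≡ 5 (mod 61), and 5^11 mod 61 = 4.
m₂ = c^(d_q) mod q: c ≡ 1 (mod 11), and 1^1 mod 11 = 1.
h = q_inv·(m₁ − m₂) mod p = 50·(4 − 1) mod 61 = 28.
m = m₂ + h·q = 1 + 28·11 = 309.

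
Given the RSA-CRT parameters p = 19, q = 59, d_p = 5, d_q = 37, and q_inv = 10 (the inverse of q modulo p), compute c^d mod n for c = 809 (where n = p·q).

710

m₁ = c^(d_p) mod p: c ≡ 11 (mod 19), and 11^5 mod 19 = 7.
m₂ = c^(d_q) mod q: c ≡ 42 (mod 59), and 42^37 mod 59 = 2.
h = q_inv·(m₁ − m₂) mod p = 10·(7 − 2) mod 19 = 12.
m = m₂ + h·q = 2 + 12·59 = 710.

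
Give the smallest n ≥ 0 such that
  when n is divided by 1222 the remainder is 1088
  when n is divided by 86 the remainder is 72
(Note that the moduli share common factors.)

25528

Combine the congruences pairwise.
gcd(1222, 86) = 2 and 2 | (72 − 1088), so the pair is consistent; merging gives n ≡ 25528 (mod 52546), where 52546 = lcm(1222, 86).
The solution is unique modulo lcm(1222, 86) = 52546.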